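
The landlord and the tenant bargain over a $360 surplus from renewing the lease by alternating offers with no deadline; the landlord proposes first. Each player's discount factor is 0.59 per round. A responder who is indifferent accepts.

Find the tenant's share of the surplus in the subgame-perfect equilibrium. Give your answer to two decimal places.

In a stationary SPE each proposer offers the other exactly their discounted continuation value.
If the landlord keeps x when proposing and the tenant keeps y when proposing, then x = 360 − 0.59y and y = 360 − 0.59x.
Solving: x = 360(1 − 0.59) / (1 − 0.59·0.59) = 147.6 / 0.6519 ≈ 226.4151.
The tenant gets 360 − 226.4151 ≈ 133.5849.

133.58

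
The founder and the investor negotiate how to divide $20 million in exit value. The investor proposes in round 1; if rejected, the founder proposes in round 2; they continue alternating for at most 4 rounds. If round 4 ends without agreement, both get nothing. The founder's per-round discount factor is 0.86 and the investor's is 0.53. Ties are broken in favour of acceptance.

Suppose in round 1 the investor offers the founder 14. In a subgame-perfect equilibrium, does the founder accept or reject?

Round 4 (the founder proposes): rejection yields 0 for the investor; the founder offers 0 and keeps 20.
Round 3 (the investor proposes): the founder can get 20 next round, worth 0.86 × 20 = 17.2 now, so the investor offers 17.2, keeping 2.8.
Round 2 (the founder proposes): the investor can get 2.8 next round, worth 0.53 × 2.8 = 1.484 now; the founder offers that and keeps 18.516.
So by rejecting in round 1, the founder gets 18.516 next round, worth 0.86 × 18.516 = 15.92376 now.
Offer 14 < 15.92376, so the founder rejects.

Reject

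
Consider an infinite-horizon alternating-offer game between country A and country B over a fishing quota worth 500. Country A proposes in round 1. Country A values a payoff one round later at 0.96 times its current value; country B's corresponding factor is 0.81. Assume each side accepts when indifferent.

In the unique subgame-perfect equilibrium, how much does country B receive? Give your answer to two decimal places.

When country A proposes, country B accepts any offer worth at least 0.81 times what country B would get by proposing next round; and vice versa.
This gives x = 500 − 0.81y and y = 500 − 0.96x, where x and y are each side's share when it proposes.
Hence (1 − 0.81·0.96)x = 500(1 − 0.81), i.e. 0.2224·x = 95.
x ≈ 427.1583; country B's share is 500 − x ≈ 72.8417.

72.84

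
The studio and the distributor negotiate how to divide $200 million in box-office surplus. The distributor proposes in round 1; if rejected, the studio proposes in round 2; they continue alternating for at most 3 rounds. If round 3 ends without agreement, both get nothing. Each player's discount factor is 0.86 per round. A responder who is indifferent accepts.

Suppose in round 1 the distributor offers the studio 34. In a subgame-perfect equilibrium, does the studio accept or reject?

Work out the studio's continuation value if the offer is rejected.
Round 3 (the distributor proposes): rejection yields 0 for the studio; the distributor offers 0 and keeps 200.
Round 2 (the studio proposes): the distributor can get 200 next round, worth 0.86 × 200 = 172 now; the studio offers that and keeps 28.
So by rejecting in round 1, the studio gets 28 next round, worth 0.86 × 28 = 24.08 now.
Offer 34 ≥ 24.08, so the studio accepts.

Accept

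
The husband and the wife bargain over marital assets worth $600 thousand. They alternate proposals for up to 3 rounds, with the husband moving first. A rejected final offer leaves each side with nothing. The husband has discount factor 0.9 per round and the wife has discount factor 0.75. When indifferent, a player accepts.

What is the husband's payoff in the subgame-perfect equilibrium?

By backward induction:
Round 3 (the husband proposes): the wife will accept anything ≥ 0, so the husband offers 0 and keeps 600.
Round 2 (the wife proposes): the husband can get 600 next round, worth 0.9 × 600 = 540 now, so the wife offers 540, keeping 60.
Round 1 (the husband proposes): the wife can get 60 next round, worth 0.75 × 60 = 45 now. The husband offers 45 and keeps 600 − 45 = 555.

555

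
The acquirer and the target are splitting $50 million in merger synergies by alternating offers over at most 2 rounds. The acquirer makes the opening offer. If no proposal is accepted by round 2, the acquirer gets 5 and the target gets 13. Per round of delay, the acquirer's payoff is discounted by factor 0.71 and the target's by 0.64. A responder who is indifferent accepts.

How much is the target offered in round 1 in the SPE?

Round 2 (the target proposes): the acquirer gets 5 if talks fail, so the target offers 5 and keeps 45.
Round 1 (the acquirer proposes): the target can get 45 next round, worth 0.64 × 45 = 28.8 now; the acquirer offers that and keeps 21.2.

28.8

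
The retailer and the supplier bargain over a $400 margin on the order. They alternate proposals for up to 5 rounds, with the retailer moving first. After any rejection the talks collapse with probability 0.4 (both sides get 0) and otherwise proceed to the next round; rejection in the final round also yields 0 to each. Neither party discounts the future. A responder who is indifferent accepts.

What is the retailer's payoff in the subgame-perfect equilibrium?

269.44

Round 5 (the retailer proposes): the supplier will accept anything ≥ 0, so the retailer offers 0 and keeps 400.
Round 4 (the supplier proposes): rejecting gives the retailer an expected 0.6 × 400 = 240; the supplier offers that and keeps 160.
Round 3 (the retailer proposes): rejecting gives the supplier an expected 0.6 × 160 = 96. The retailer offers 96 and keeps 400 − 96 = 304.
Round 2 (the supplier proposes): rejecting gives the retailer an expected 0.6 × 304 = 182.4. The supplier offers 182.4 and keeps 400 − 182.4 = 217.6.
Round 1 (the retailer proposes): rejecting gives the supplier an expected 0.6 × 217.6 = 130.56; the retailer offers that and keeps 269.44.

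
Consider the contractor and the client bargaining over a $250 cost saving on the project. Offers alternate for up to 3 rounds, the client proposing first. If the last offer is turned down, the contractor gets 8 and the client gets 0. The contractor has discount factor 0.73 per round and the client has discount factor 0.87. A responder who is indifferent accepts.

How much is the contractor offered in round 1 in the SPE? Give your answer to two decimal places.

Round 3 (the client proposes): the contractor gets 8 if talks fail, so the client offers 8 and keeps 242.
Round 2 (the contractor proposes): the client can get 242 next round, worth 0.87 × 242 = 210.54 now. The contractor offers 210.54 and keeps 250 − 210.54 = 39.46.
Round 1 (the client proposes): the contractor can get 39.46 next round, worth 0.73 × 39.46 = 28.8058 now; the client offers that and keeps 221.1942.

28.81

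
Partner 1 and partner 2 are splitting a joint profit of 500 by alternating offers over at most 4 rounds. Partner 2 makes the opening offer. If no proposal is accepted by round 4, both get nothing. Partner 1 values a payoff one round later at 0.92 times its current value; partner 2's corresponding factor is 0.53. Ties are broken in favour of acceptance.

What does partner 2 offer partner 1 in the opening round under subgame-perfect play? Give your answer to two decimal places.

440.50

Round 4 (partner 1 proposes): partner 2 will accept anything ≥ 0, so partner 1 offers 0 and keeps 500.
Round 3 (partner 2 proposes): partner 1 can get 500 next round, worth 0.92 × 500 = 460 now; partner 2 offers that and keeps 40.
Round 2 (partner 1 proposes): partner 2 can get 40 next round, worth 0.53 × 40 = 21.2 now, so partner 1 offers 21.2, keeping 478.8.
Round 1 (partner 2 proposes): partner 1 can get 478.8 next round, worth 0.92 × 478.8 = 440.496 now. Partner 2 offers 440.496 and keeps 500 − 440.496 = 59.504.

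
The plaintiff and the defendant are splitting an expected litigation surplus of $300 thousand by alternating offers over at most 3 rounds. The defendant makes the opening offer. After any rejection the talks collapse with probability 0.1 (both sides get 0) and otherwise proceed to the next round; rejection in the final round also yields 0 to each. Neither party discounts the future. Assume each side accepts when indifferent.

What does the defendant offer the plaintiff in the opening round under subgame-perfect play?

Round 3 (the defendant proposes): rejection yields 0 for the plaintiff; the defendant offers 0 and keeps 300.
Round 2 (the plaintiff proposes): rejecting gives the defendant an expected 0.9 × 300 = 270, so the plaintiff offers 270, keeping 30.
Round 1 (the defendant proposes): rejecting gives the plaintiff an expected 0.9 × 30 = 27. The defendant offers 27 and keeps 300 − 27 = 273.

27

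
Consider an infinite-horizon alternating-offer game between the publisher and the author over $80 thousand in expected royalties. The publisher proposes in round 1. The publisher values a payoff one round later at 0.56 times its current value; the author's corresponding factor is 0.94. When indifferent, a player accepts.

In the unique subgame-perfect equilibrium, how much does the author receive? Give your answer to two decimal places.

69.86

In a stationary SPE each proposer offers the other exactly their discounted continuation value.
If the publisher keeps x when proposing and the author keeps y when proposing, then x = 80 − 0.94y and y = 80 − 0.56x.
Solving: x = 80(1 − 0.94) / (1 − 0.56·0.94) = 4.8 / 0.4736 ≈ 10.1351.
The author gets 80 − 10.1351 ≈ 69.8649.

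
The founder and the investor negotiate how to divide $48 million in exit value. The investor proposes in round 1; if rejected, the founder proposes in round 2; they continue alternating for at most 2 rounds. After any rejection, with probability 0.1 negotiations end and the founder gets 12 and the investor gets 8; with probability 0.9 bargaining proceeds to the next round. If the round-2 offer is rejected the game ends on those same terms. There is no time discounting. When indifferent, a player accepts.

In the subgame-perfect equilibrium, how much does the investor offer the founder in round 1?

Round 2 (the founder proposes): the investor gets 8 if talks fail, so the founder offers 8 and keeps 40.
Round 1 (the investor proposes): rejecting gives the founder an expected 0.9 × 40 + 0.1 × 12 = 37.2, so the investor offers 37.2, keeping 10.8.

37.2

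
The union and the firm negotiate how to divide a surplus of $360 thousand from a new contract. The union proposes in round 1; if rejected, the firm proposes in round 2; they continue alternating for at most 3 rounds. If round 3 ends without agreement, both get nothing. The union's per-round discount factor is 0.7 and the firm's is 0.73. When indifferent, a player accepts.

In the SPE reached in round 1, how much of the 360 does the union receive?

281.16

Round 3 (the union proposes): the firm will accept anything ≥ 0, so the union offers 0 and keeps 360.
Round 2 (the firm proposes): the union can get 360 next round, worth 0.7 × 360 = 252 now. The firm offers 252 and keeps 360 − 252 = 108.
Round 1 (the union proposes): the firm can get 108 next round, worth 0.73 × 108 = 78.84 now. The union offers 78.84 and keeps 360 − 78.84 = 281.16.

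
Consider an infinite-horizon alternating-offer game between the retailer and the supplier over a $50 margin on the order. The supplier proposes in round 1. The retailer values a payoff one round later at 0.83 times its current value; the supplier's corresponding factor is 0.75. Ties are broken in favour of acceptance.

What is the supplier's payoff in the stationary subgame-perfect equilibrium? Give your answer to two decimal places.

22.52

When the supplier proposes, the retailer accepts any offer worth at least 0.83 times what the retailer would get by proposing next round; and vice versa.
This gives x = 50 − 0.83y and y = 50 − 0.75x, where x and y are each side's share when it proposes.
Hence (1 − 0.83·0.75)x = 50(1 − 0.83), i.e. 0.3775·x = 8.5.
x ≈ 22.5166; the retailer's share is 50 − x ≈ 27.4834.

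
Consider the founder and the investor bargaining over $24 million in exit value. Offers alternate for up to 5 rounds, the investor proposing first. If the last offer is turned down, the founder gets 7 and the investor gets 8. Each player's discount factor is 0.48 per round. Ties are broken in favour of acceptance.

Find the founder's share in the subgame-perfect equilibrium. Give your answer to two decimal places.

Round 5 (the investor proposes): the founder gets 7 if talks fail, so the investor offers 7 and keeps 17.
Round 4 (the founder proposes): the investor can get 17 next round, worth 0.48 × 17 = 8.16 now; the founder offers that and keeps 15.84.
Round 3 (the investor proposes): the founder can get 15.84 next round, worth 0.48 × 15.84 = 7.6032 now. The investor offers 7.6032 and keeps 24 − 7.6032 = 16.3968.
Round 2 (the founder proposes): the investor can get 16.3968 next round, worth 0.48 × 16.3968 = 7.870464 now. The founder offers 7.870464 and keeps 24 − 7.870464 = 16.129536.
Round 1 (the investor proposes): the founder can get 16.129536 next round, worth 0.48 × 16.129536 = 7.74217728 now. The investor offers 7.74217728 and keeps 24 − 7.74217728 = 16.25782272.

7.74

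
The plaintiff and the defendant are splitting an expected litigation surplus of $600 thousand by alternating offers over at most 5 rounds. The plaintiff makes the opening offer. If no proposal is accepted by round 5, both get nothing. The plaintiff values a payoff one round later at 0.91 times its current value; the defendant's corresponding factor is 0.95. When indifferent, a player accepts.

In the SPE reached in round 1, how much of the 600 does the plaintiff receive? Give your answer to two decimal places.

Round 5 (the plaintiff proposes): the defendant will accept anything ≥ 0, so the plaintiff offers 0 and keeps 600.
Round 4 (the defendant proposes): the plaintiff can get 600 next round, worth 0.91 × 600 = 546 now. The defendant offers 546 and keeps 600 − 546 = 54.
Round 3 (the plaintiff proposes): the defendant can get 54 next round, worth 0.95 × 54 = 51.3 now. The plaintiff offers 51.3 and keeps 600 − 51.3 = 548.7.
Round 2 (the defendant proposes): the plaintiff can get 548.7 next round, worth 0.91 × 548.7 = 499.317 now. The defendant offers 499.317 and keeps 600 − 499.317 = 100.683.
Round 1 (the plaintiff proposes): the defendant can get 100.683 next round, worth 0.95 × 100.683 = 95.64885 now. The plaintiff offers 95.64885 and keeps 600 − 95.64885 = 504.35115.

504.35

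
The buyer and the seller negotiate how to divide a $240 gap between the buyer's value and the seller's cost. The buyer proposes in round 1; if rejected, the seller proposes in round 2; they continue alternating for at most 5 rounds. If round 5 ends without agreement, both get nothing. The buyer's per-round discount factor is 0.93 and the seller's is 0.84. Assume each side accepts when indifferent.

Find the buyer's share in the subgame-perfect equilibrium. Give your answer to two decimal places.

Round 5 (the buyer proposes): rejection yields 0 for the seller; the buyer offers 0 and keeps 240.
Round 4 (the seller proposes): the buyer can get 240 next round, worth 0.93 × 240 = 223.2 now; the seller offers that and keeps 16.8.
Round 3 (the buyer proposes): the seller can get 16.8 next round, worth 0.84 × 16.8 = 14.112 now. The buyer offers 14.112 and keeps 240 − 14.112 = 225.888.
Round 2 (the seller proposes): the buyer can get 225.888 next round, worth 0.93 × 225.888 = 210.07584 now, so the seller offers 210.07584, keeping 29.92416.
Round 1 (the buyer proposes): the seller can get 29.92416 next round, worth 0.84 × 29.92416 = 25.1362944 now, so the buyer offers 25.1362944, keeping 214.8637056.

214.86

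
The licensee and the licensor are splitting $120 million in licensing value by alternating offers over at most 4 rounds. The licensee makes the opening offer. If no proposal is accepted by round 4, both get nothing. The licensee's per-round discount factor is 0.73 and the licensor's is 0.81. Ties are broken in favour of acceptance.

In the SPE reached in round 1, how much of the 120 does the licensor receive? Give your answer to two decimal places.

83.72

Solve by backward induction from round 4.
Round 4 (the licensor proposes): the licensee will accept anything ≥ 0, so the licensor offers 0 and keeps 120.
Round 3 (the licensee proposes): the licensor can get 120 next round, worth 0.81 × 120 = 97.2 now. The licensee offers 97.2 and keeps 120 − 97.2 = 22.8.
Round 2 (the licensor proposes): the licensee can get 22.8 next round, worth 0.73 × 22.8 = 16.644 now. The licensor offers 16.644 and keeps 120 − 16.644 = 103.356.
Round 1 (the licensee proposes): the licensor can get 103.356 next round, worth 0.81 × 103.356 = 83.71836 now, so the licensee offers 83.71836, keeping 36.28164.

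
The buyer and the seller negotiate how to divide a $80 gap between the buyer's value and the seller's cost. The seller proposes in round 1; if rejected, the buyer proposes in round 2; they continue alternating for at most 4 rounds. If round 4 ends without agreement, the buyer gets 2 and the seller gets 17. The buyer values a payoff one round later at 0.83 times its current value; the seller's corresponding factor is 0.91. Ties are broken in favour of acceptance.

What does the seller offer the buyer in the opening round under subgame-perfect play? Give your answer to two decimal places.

Round 4 (the buyer proposes): the seller gets 17 if talks fail, so the buyer offers 17 and keeps 63.
Round 3 (the seller proposes): the buyer can get 63 next round, worth 0.83 × 63 = 52.29 now; the seller offers that and keeps 27.71.
Round 2 (the buyer proposes): the seller can get 27.71 next round, worth 0.91 × 27.71 = 25.2161 now, so the buyer offers 25.2161, keeping 54.7839.
Round 1 (the seller proposes): the buyer can get 54.7839 next round, worth 0.83 × 54.7839 = 45.470637 now, so the seller offers 45.470637, keeping 34.529363.

45.47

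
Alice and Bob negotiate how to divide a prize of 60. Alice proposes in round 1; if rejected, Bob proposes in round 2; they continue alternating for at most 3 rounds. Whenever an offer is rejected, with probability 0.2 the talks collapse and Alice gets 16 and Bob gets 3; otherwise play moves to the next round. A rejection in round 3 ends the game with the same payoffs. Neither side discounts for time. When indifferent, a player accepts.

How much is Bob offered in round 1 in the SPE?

Round 3 (Alice proposes): Bob gets 3 if talks fail, so Alice offers 3 and keeps 57.
Round 2 (Bob proposes): rejecting gives Alice an expected 0.8 × 57 + 0.2 × 16 = 48.8, so Bob offers 48.8, keeping 11.2.
Round 1 (Alice proposes): rejecting gives Bob an expected 0.8 × 11.2 + 0.2 × 3 = 9.56, so Alice offers 9.56, keeping 50.44.

9.56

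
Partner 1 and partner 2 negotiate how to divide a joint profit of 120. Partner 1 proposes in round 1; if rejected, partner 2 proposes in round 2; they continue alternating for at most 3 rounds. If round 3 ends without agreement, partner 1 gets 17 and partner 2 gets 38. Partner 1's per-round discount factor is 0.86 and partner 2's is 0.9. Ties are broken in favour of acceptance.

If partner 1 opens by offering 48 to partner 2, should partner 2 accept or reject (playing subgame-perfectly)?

Accept

Work out partner 2's continuation value if the offer is rejected.
Round 3 (partner 1 proposes): partner 2 gets 38 if talks fail, so partner 1 offers 38 and keeps 82.
Round 2 (partner 2 proposes): partner 1 can get 82 next round, worth 0.86 × 82 = 70.52 now; partner 2 offers that and keeps 49.48.
So by rejecting in round 1, partner 2 gets 49.48 next round, worth 0.9 × 49.48 = 44.532 now.
Offer 48 ≥ 44.532, so partner 2 accepts.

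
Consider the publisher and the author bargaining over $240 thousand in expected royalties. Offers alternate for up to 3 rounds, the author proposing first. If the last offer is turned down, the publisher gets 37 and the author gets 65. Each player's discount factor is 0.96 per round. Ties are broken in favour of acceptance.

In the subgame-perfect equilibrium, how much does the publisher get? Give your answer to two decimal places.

43.32

Work backward from the last round.
Round 3 (the author proposes): the publisher gets 37 if talks fail, so the author offers 37 and keeps 203.
Round 2 (the publisher proposes): the author can get 203 next round, worth 0.96 × 203 = 194.88 now. The publisher offers 194.88 and keeps 240 − 194.88 = 45.12.
Round 1 (the author proposes): the publisher can get 45.12 next round, worth 0.96 × 45.12 = 43.3152 now, so the author offers 43.3152, keeping 196.6848.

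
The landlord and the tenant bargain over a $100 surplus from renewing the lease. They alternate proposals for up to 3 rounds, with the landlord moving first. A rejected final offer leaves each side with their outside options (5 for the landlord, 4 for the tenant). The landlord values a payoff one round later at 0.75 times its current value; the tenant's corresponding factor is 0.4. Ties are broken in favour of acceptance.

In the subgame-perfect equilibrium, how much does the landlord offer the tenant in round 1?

Round 3 (the landlord proposes): the tenant gets 4 if talks fail, so the landlord offers 4 and keeps 96.
Round 2 (the tenant proposes): the landlord can get 96 next round, worth 0.75 × 96 = 72 now. The tenant offers 72 and keeps 100 − 72 = 28.
Round 1 (the landlord proposes): the tenant can get 28 next round, worth 0.4 × 28 = 11.2 now. The landlord offers 11.2 and keeps 100 − 11.2 = 88.8.

11.2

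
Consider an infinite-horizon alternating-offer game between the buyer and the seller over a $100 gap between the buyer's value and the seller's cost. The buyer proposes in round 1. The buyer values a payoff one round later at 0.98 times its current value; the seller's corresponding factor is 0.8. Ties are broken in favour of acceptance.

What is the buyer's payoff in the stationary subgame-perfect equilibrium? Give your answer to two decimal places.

Let x be the buyer's share when the buyer proposes and y be the seller's share when the seller proposes.
The seller accepts iff offered ≥ 0.8·y, so x = 100 − 0.8y. Symmetrically y = 100 − 0.98x.
Substituting: x = 100 − 0.8(100 − 0.98x), giving x(1 − 0.98·0.8) = 100(1 − 0.8).
So x = 100 × 0.2 / 0.216 ≈ 92.5926, and the seller receives 100 − x ≈ 7.4074.

92.59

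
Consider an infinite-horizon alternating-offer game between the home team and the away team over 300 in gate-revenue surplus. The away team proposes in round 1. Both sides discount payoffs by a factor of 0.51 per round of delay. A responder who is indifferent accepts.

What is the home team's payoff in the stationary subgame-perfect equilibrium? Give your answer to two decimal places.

101.32

Let x be the away team's share when the away team proposes and y be the home team's share when the home team proposes.
The home team accepts iff offered ≥ 0.51·y, so x = 300 − 0.51y. Symmetrically y = 300 − 0.51x.
Substituting: x = 300 − 0.51(300 − 0.51x), giving x(1 − 0.51·0.51) = 300(1 − 0.51).
So x = 300 × 0.49 / 0.7399 ≈ 198.6755, and the home team receives 300 − x ≈ 101.3245.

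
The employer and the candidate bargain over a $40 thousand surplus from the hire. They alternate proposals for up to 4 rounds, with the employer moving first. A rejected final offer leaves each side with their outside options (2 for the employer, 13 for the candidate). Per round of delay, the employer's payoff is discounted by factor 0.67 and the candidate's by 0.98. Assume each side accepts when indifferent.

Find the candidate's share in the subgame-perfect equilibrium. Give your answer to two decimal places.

37.39

Round 4 (the candidate proposes): the employer gets 2 if talks fail, so the candidate offers 2 and keeps 38.
Round 3 (the employer proposes): the candidate can get 38 next round, worth 0.98 × 38 = 37.24 now; the employer offers that and keeps 2.76.
Round 2 (the candidate proposes): the employer can get 2.76 next round, worth 0.67 × 2.76 = 1.8492 now. The candidate offers 1.8492 and keeps 40 − 1.8492 = 38.1508.
Round 1 (the employer proposes): the candidate can get 38.1508 next round, worth 0.98 × 38.1508 = 37.387784 now; the employer offers that and keeps 2.612216.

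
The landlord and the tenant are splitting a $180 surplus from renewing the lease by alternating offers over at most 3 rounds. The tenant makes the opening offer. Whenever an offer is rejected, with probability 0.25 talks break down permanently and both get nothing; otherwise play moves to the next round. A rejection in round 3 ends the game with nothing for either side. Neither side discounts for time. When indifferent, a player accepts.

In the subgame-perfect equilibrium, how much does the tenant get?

146.25

By backward induction:
Round 3 (the tenant proposes): rejection yields 0 for the landlord; the tenant offers 0 and keeps 180.
Round 2 (the landlord proposes): rejecting gives the tenant an expected 0.75 × 180 = 135. The landlord offers 135 and keeps 180 − 135 = 45.
Round 1 (the tenant proposes): rejecting gives the landlord an expected 0.75 × 45 = 33.75, so the tenant offers 33.75, keeping 146.25.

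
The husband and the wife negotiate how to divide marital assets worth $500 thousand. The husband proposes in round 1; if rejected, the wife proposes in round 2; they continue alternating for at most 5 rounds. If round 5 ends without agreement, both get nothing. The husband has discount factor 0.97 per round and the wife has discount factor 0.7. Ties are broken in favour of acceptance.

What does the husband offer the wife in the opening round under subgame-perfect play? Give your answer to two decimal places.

17.63

Round 5 (the husband proposes): the wife will accept anything ≥ 0, so the husband offers 0 and keeps 500.
Round 4 (the wife proposes): the husband can get 500 next round, worth 0.97 × 500 = 485 now. The wife offers 485 and keeps 500 − 485 = 15.
Round 3 (the husband proposes): the wife can get 15 next round, worth 0.7 × 15 = 10.5 now. The husband offers 10.5 and keeps 500 − 10.5 = 489.5.
Round 2 (the wife proposes): the husband can get 489.5 next round, worth 0.97 × 489.5 = 474.815 now, so the wife offers 474.815, keeping 25.185.
Round 1 (the husband proposes): the wife can get 25.185 next round, worth 0.7 × 25.185 = 17.6295 now; the husband offers that and keeps 482.3705.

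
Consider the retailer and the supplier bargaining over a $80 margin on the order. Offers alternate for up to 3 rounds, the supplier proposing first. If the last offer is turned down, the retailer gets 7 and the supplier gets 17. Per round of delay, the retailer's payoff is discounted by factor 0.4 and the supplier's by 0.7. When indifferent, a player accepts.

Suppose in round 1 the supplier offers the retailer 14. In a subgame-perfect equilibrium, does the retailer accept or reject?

Round 3 (the supplier proposes): the retailer gets 7 if talks fail, so the supplier offers 7 and keeps 73.
Round 2 (the retailer proposes): the supplier can get 73 next round, worth 0.7 × 73 = 51.1 now; the retailer offers that and keeps 28.9.
So by rejecting in round 1, the retailer gets 28.9 next round, worth 0.4 × 28.9 = 11.56 now.
Offer 14 ≥ 11.56, so the retailer accepts.

Accept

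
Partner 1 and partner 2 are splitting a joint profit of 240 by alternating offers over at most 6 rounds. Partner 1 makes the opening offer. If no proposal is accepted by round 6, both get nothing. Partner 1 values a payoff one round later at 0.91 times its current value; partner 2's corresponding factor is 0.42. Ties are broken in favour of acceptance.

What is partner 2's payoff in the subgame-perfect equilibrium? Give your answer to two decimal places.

27.26

Round 6 (partner 2 proposes): rejection yields 0 for partner 1; partner 2 offers 0 and keeps 240.
Round 5 (partner 1 proposes): partner 2 can get 240 next round, worth 0.42 × 240 = 100.8 now, so partner 1 offers 100.8, keeping 139.2.
Round 4 (partner 2 proposes): partner 1 can get 139.2 next round, worth 0.91 × 139.2 = 126.672 now, so partner 2 offers 126.672, keeping 113.328.
Round 3 (partner 1 proposes): partner 2 can get 113.328 next round, worth 0.42 × 113.328 = 47.59776 now, so partner 1 offers 47.59776, keeping 192.40224.
Round 2 (partner 2 proposes): partner 1 can get 192.40224 next round, worth 0.91 × 192.40224 = 175.0860384 now. Partner 2 offers 175.0860384 and keeps 240 − 175.0860384 = 64.9139616.
Round 1 (partner 1 proposes): partner 2 can get 64.9139616 next round, worth 0.42 × 64.9139616 = 27.263863872 now. Partner 1 offers 27.263863872 and keeps 240 − 27.263863872 = 212.736136128.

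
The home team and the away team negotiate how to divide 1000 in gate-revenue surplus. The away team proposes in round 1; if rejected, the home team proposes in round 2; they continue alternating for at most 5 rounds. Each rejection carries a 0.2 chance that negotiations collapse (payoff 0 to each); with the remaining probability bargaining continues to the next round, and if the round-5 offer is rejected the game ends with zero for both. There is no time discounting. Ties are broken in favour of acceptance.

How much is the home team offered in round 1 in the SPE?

Round 5 (the away team proposes): rejection yields 0 for the home team; the away team offers 0 and keeps 1000.
Round 4 (the home team proposes): rejecting gives the away team an expected 0.8 × 1000 = 800, so the home team offers 800, keeping 200.
Round 3 (the away team proposes): rejecting gives the home team an expected 0.8 × 200 = 160; the away team offers that and keeps 840.
Round 2 (the home team proposes): rejecting gives the away team an expected 0.8 × 840 = 672; the home team offers that and keeps 328.
Round 1 (the away team proposes): rejecting gives the home team an expected 0.8 × 328 = 262.4. The away team offers 262.4 and keeps 1000 − 262.4 = 737.6.

262.4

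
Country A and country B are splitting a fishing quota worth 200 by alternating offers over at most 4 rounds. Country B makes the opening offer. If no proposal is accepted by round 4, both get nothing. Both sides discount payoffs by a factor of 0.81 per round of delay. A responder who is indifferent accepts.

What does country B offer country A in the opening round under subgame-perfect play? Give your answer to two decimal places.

137.07

Round 4 (country A proposes): country B will accept anything ≥ 0, so country A offers 0 and keeps 200.
Round 3 (country B proposes): country A can get 200 next round, worth 0.81 × 200 = 162 now; country B offers that and keeps 38.
Round 2 (country A proposes): country B can get 38 next round, worth 0.81 × 38 = 30.78 now; country A offers that and keeps 169.22.
Round 1 (country B proposes): country A can get 169.22 next round, worth 0.81 × 169.22 = 137.0682 now. Country B offers 137.0682 and keeps 200 − 137.0682 = 62.9318.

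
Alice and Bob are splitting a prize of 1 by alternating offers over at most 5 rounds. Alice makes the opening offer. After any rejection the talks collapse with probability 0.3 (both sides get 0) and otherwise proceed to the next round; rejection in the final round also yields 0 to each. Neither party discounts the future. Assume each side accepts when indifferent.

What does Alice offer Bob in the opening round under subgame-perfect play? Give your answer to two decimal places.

0.31

By backward induction:
Round 5 (Alice proposes): rejection yields 0 for Bob; Alice offers 0 and keeps 1.
Round 4 (Bob proposes): rejecting gives Alice an expected 0.7 × 1 = 0.7; Bob offers that and keeps 0.3.
Round 3 (Alice proposes): rejecting gives Bob an expected 0.7 × 0.3 = 0.21; Alice offers that and keeps 0.79.
Round 2 (Bob proposes): rejecting gives Alice an expected 0.7 × 0.79 = 0.553, so Bob offers 0.553, keeping 0.447.
Round 1 (Alice proposes): rejecting gives Bob an expected 0.7 × 0.447 = 0.3129; Alice offers that and keeps 0.6871.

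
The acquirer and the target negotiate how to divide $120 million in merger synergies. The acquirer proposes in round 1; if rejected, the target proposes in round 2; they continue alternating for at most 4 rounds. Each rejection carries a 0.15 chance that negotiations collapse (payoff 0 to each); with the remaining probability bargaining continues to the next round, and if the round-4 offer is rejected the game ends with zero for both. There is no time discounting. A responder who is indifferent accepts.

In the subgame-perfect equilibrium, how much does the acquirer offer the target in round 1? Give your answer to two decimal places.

By backward induction:
Round 4 (the target proposes): rejection yields 0 for the acquirer; the target offers 0 and keeps 120.
Round 3 (the acquirer proposes): rejecting gives the target an expected 0.85 × 120 = 102. The acquirer offers 102 and keeps 120 − 102 = 18.
Round 2 (the target proposes): rejecting gives the acquirer an expected 0.85 × 18 = 15.3; the target offers that and keeps 104.7.
Round 1 (the acquirer proposes): rejecting gives the target an expected 0.85 × 104.7 = 88.995. The acquirer offers 88.995 and keeps 120 − 88.995 = 31.005.

89.00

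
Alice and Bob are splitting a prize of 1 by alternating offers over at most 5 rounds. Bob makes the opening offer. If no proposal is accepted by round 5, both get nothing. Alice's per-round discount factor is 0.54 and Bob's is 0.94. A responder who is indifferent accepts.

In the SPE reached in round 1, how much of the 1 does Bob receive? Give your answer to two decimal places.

0.95

Work backward from the last round.
Round 5 (Bob proposes): Alice will accept anything ≥ 0, so Bob offers 0 and keeps 1.
Round 4 (Alice proposes): Bob can get 1 next round, worth 0.94 × 1 = 0.94 now, so Alice offers 0.94, keeping 0.06.
Round 3 (Bob proposes): Alice can get 0.06 next round, worth 0.54 × 0.06 = 0.0324 now; Bob offers that and keeps 0.9676.
Round 2 (Alice proposes): Bob can get 0.9676 next round, worth 0.94 × 0.9676 = 0.909544 now, so Alice offers 0.909544, keeping 0.090456.
Round 1 (Bob proposes): Alice can get 0.090456 next round, worth 0.54 × 0.090456 = 0.04884624 now; Bob offers that and keeps 0.95115376.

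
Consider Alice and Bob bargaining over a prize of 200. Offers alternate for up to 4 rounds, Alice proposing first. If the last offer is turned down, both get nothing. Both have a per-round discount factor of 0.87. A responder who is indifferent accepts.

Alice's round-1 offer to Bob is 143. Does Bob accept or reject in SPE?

Round 4 (Bob proposes): Alice will accept anything ≥ 0, so Bob offers 0 and keeps 200.
Round 3 (Alice proposes): Bob can get 200 next round, worth 0.87 × 200 = 174 now. Alice offers 174 and keeps 200 − 174 = 26.
Round 2 (Bob proposes): Alice can get 26 next round, worth 0.87 × 26 = 22.62 now. Bob offers 22.62 and keeps 200 − 22.62 = 177.38.
So by rejecting in round 1, Bob gets 177.38 next round, worth 0.87 × 177.38 = 154.3206 now.
Offer 143 < 154.3206, so Bob rejects.

Reject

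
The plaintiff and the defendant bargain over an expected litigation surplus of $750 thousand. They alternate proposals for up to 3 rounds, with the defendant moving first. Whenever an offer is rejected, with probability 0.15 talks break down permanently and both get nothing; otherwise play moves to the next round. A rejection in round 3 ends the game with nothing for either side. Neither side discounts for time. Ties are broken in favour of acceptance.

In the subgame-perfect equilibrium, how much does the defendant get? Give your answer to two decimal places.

654.38

Round 3 (the defendant proposes): rejection yields 0 for the plaintiff; the defendant offers 0 and keeps 750.
Round 2 (the plaintiff proposes): rejecting gives the defendant an expected 0.85 × 750 = 637.5, so the plaintiff offers 637.5, keeping 112.5.
Round 1 (the defendant proposes): rejecting gives the plaintiff an expected 0.85 × 112.5 = 95.625; the defendant offers that and keeps 654.375.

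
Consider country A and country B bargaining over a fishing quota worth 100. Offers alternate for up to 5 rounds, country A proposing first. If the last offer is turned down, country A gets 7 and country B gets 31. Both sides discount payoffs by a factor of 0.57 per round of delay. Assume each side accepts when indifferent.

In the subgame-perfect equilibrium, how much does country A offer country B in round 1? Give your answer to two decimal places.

Round 5 (country A proposes): country B gets 31 if talks fail, so country A offers 31 and keeps 69.
Round 4 (country B proposes): country A can get 69 next round, worth 0.57 × 69 = 39.33 now. Country B offers 39.33 and keeps 100 − 39.33 = 60.67.
Round 3 (country A proposes): country B can get 60.67 next round, worth 0.57 × 60.67 = 34.5819 now. Country A offers 34.5819 and keeps 100 − 34.5819 = 65.4181.
Round 2 (country B proposes): country A can get 65.4181 next round, worth 0.57 × 65.4181 = 37.288317 now. Country B offers 37.288317 and keeps 100 − 37.288317 = 62.711683.
Round 1 (country A proposes): country B can get 62.711683 next round, worth 0.57 × 62.711683 = 35.74565931 now. Country A offers 35.74565931 and keeps 100 − 35.74565931 = 64.25434069.

35.75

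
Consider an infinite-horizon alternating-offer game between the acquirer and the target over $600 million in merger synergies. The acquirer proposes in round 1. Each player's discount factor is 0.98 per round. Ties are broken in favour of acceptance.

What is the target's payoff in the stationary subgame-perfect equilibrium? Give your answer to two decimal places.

296.97

In a stationary SPE each proposer offers the other exactly their discounted continuation value.
If the acquirer keeps x when proposing and the target keeps y when proposing, then x = 600 − 0.98y and y = 600 − 0.98x.
Solving: x = 600(1 − 0.98) / (1 − 0.98·0.98) = 12 / 0.0396 ≈ 303.0303.
The target gets 600 − 303.0303 ≈ 296.9697.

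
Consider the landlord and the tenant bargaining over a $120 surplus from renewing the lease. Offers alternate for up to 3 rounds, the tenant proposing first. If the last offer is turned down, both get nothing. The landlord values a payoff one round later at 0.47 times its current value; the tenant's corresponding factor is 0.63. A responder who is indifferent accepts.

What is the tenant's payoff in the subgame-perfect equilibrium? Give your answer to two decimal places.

99.13

Round 3 (the tenant proposes): rejection yields 0 for the landlord; the tenant offers 0 and keeps 120.
Round 2 (the landlord proposes): the tenant can get 120 next round, worth 0.63 × 120 = 75.6 now; the landlord offers that and keeps 44.4.
Round 1 (the tenant proposes): the landlord can get 44.4 next round, worth 0.47 × 44.4 = 20.868 now, so the tenant offers 20.868, keeping 99.132.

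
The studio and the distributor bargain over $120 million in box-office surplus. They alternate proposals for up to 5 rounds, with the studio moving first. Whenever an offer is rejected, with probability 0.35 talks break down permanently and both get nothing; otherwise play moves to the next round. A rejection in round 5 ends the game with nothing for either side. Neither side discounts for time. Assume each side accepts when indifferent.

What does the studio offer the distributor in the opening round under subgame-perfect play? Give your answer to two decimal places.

38.83

By backward induction:
Round 5 (the studio proposes): rejection yields 0 for the distributor; the studio offers 0 and keeps 120.
Round 4 (the distributor proposes): rejecting gives the studio an expected 0.65 × 120 = 78, so the distributor offers 78, keeping 42.
Round 3 (the studio proposes): rejecting gives the distributor an expected 0.65 × 42 = 27.3, so the studio offers 27.3, keeping 92.7.
Round 2 (the distributor proposes): rejecting gives the studio an expected 0.65 × 92.7 = 60.255, so the distributor offers 60.255, keeping 59.745.
Round 1 (the studio proposes): rejecting gives the distributor an expected 0.65 × 59.745 = 38.83425, so the studio offers 38.83425, keeping 81.16575.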